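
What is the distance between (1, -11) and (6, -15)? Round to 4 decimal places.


d = sqrt((6-1)^2 + (-15--11)^2) = 6.4031

6.4031


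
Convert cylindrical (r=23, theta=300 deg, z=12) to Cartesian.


x = 23 * cos(300) = 11.5
y = 23 * sin(300) = -19.9186
z = 12

(11.5, -19.9186, 12)


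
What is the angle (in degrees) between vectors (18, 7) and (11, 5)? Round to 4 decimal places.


dot = 18*11 + 7*5 = 233
|u| = 19.3132, |v| = 12.083
cos(angle) = 0.9984
angle = 3.1934 degrees

3.1934 degrees


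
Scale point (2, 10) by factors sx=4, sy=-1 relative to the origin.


Scaling: (x*sx, y*sy) = (2*4, 10*-1) = (8, -10)

(8, -10)


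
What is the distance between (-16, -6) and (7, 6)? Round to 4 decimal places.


d = sqrt((7--16)^2 + (6--6)^2) = 25.9422

25.9422


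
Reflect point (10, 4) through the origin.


Reflection through origin: (x, y) -> (-x, -y)
(10, 4) -> (-10, -4)

(-10, -4)


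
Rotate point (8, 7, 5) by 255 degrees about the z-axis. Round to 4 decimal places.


x' = 8*cos(255) - 7*sin(255) = 4.6909
y' = 8*sin(255) + 7*cos(255) = -9.5391
z' = 5

(4.6909, -9.5391, 5)


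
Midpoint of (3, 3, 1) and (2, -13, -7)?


Midpoint = ((3+2)/2, (3+-13)/2, (1+-7)/2) = (2.5, -5, -3)

(2.5, -5, -3)


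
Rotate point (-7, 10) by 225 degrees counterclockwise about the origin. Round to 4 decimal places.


x' = -7*cos(225) - 10*sin(225) = 12.0208
y' = -7*sin(225) + 10*cos(225) = -2.1213

(12.0208, -2.1213)


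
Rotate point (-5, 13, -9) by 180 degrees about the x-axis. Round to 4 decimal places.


x' = -5
y' = 13*cos(180) - -9*sin(180) = -13
z' = 13*sin(180) + -9*cos(180) = 9

(-5, -13, 9)


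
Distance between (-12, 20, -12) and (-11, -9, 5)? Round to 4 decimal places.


d = sqrt((-11--12)^2 + (-9-20)^2 + (5--12)^2) = 33.6303

33.6303


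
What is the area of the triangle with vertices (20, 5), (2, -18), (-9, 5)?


Area = |x1(y2-y3) + x2(y3-y1) + x3(y1-y2)| / 2
= |20*(-18-5) + 2*(5-5) + -9*(5--18)| / 2
= 333.5

333.5


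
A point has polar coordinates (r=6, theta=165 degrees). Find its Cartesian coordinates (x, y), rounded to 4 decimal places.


x = 6 * cos(165) = -5.7956
y = 6 * sin(165) = 1.5529

(-5.7956, 1.5529)


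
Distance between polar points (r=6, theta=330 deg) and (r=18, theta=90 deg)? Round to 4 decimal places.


d = sqrt(r1^2 + r2^2 - 2*r1*r2*cos(t2-t1))
d = sqrt(6^2 + 18^2 - 2*6*18*cos(90-330)) = 21.6333

21.6333


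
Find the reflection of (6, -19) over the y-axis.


Reflection across y-axis: (x, y) -> (-x, y)
(6, -19) -> (-6, -19)

(-6, -19)


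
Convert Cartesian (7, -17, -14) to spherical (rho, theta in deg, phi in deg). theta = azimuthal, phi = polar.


rho = sqrt(7^2 + (-17)^2 + (-14)^2) = 23.1084
theta = atan2(-17, 7) = 292.3801 deg
phi = acos(-14/23.1084) = 127.2893 deg

rho = 23.1084, theta = 292.3801 deg, phi = 127.2893 deg


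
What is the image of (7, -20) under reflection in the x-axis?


Reflection across x-axis: (x, y) -> (x, -y)
(7, -20) -> (7, 20)

(7, 20)


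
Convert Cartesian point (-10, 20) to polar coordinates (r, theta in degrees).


r = sqrt((-10)^2 + 20^2) = 22.3607
theta = atan2(20, -10) = 116.5651 degrees

r = 22.3607, theta = 116.5651 degrees


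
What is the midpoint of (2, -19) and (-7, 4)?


Midpoint = ((2+-7)/2, (-19+4)/2) = (-2.5, -7.5)

(-2.5, -7.5)


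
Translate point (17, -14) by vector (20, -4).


Translation: (x+dx, y+dy) = (17+20, -14+-4) = (37, -18)

(37, -18)


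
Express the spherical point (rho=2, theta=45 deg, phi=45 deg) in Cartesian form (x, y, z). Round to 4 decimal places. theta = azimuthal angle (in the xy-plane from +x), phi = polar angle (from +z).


x = 2 * sin(45) * cos(45) = 1
y = 2 * sin(45) * sin(45) = 1
z = 2 * cos(45) = 1.4142

(1, 1, 1.4142)


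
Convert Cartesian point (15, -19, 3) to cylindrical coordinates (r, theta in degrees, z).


r = sqrt(15^2 + (-19)^2) = 24.2074
theta = atan2(-19, 15) = 308.2902 deg
z = 3

r = 24.2074, theta = 308.2902 deg, z = 3


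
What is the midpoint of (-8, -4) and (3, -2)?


Midpoint = ((-8+3)/2, (-4+-2)/2) = (-2.5, -3)

(-2.5, -3)


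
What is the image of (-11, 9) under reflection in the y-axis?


Reflection across y-axis: (x, y) -> (-x, y)
(-11, 9) -> (11, 9)

(11, 9)


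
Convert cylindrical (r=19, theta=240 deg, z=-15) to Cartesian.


x = 19 * cos(240) = -9.5
y = 19 * sin(240) = -16.4545
z = -15

(-9.5, -16.4545, -15)


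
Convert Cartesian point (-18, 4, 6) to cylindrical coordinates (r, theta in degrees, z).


r = sqrt((-18)^2 + 4^2) = 18.4391
theta = atan2(4, -18) = 167.4712 deg
z = 6

r = 18.4391, theta = 167.4712 deg, z = 6


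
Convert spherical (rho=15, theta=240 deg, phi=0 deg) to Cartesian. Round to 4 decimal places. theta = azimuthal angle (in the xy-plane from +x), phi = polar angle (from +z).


x = 15 * sin(0) * cos(240) = 0
y = 15 * sin(0) * sin(240) = 0
z = 15 * cos(0) = 15

(0, 0, 15)


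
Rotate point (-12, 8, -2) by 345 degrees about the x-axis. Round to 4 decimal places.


x' = -12
y' = 8*cos(345) - -2*sin(345) = 7.2098
z' = 8*sin(345) + -2*cos(345) = -4.0024

(-12, 7.2098, -4.0024)


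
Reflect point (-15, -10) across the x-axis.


Reflection across x-axis: (x, y) -> (x, -y)
(-15, -10) -> (-15, 10)

(-15, 10)


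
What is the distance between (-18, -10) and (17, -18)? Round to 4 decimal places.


d = sqrt((17--18)^2 + (-18--10)^2) = 35.9026

35.9026


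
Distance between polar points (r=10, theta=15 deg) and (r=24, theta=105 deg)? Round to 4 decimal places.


d = sqrt(r1^2 + r2^2 - 2*r1*r2*cos(t2-t1))
d = sqrt(10^2 + 24^2 - 2*10*24*cos(105-15)) = 26

26


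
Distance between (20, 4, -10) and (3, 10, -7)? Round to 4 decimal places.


d = sqrt((3-20)^2 + (10-4)^2 + (-7--10)^2) = 18.2757

18.2757


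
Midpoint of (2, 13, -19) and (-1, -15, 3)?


Midpoint = ((2+-1)/2, (13+-15)/2, (-19+3)/2) = (0.5, -1, -8)

(0.5, -1, -8)


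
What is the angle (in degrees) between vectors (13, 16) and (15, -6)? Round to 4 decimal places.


dot = 13*15 + 16*-6 = 99
|u| = 20.6155, |v| = 16.1555
cos(angle) = 0.2972
angle = 72.7076 degrees

72.7076 degrees


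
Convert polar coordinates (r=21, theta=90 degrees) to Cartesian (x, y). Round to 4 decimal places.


x = 21 * cos(90) = 0
y = 21 * sin(90) = 21

(0, 21)


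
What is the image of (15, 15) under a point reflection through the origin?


Reflection through origin: (x, y) -> (-x, -y)
(15, 15) -> (-15, -15)

(-15, -15)


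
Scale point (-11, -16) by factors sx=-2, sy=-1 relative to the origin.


Scaling: (x*sx, y*sy) = (-11*-2, -16*-1) = (22, 16)

(22, 16)


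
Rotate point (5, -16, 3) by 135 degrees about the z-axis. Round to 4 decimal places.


x' = 5*cos(135) - -16*sin(135) = 7.7782
y' = 5*sin(135) + -16*cos(135) = 14.8492
z' = 3

(7.7782, 14.8492, 3)


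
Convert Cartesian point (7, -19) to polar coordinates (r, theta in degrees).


r = sqrt(7^2 + (-19)^2) = 20.2485
theta = atan2(-19, 7) = 290.2249 degrees

r = 20.2485, theta = 290.2249 degrees


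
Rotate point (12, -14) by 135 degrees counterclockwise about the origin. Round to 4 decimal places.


x' = 12*cos(135) - -14*sin(135) = 1.4142
y' = 12*sin(135) + -14*cos(135) = 18.3848

(1.4142, 18.3848)


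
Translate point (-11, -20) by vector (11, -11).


Translation: (x+dx, y+dy) = (-11+11, -20+-11) = (0, -31)

(0, -31)


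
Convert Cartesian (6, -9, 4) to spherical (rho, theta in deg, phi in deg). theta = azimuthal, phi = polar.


rho = sqrt(6^2 + (-9)^2 + 4^2) = 11.5326
theta = atan2(-9, 6) = 303.6901 deg
phi = acos(4/11.5326) = 69.7056 deg

rho = 11.5326, theta = 303.6901 deg, phi = 69.7056 deg


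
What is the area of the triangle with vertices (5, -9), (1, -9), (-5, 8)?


Area = |x1(y2-y3) + x2(y3-y1) + x3(y1-y2)| / 2
= |5*(-9-8) + 1*(8--9) + -5*(-9--9)| / 2
= 34

34


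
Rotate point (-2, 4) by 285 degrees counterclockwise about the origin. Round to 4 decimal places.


x' = -2*cos(285) - 4*sin(285) = 3.3461
y' = -2*sin(285) + 4*cos(285) = 2.9671

(3.3461, 2.9671)


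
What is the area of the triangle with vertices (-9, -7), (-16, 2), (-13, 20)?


Area = |x1(y2-y3) + x2(y3-y1) + x3(y1-y2)| / 2
= |-9*(2-20) + -16*(20--7) + -13*(-7-2)| / 2
= 76.5

76.5


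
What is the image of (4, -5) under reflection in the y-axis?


Reflection across y-axis: (x, y) -> (-x, y)
(4, -5) -> (-4, -5)

(-4, -5)


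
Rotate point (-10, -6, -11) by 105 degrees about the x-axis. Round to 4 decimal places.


x' = -10
y' = -6*cos(105) - -11*sin(105) = 12.1781
z' = -6*sin(105) + -11*cos(105) = -2.9485

(-10, 12.1781, -2.9485)


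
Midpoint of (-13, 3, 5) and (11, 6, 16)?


Midpoint = ((-13+11)/2, (3+6)/2, (5+16)/2) = (-1, 4.5, 10.5)

(-1, 4.5, 10.5)


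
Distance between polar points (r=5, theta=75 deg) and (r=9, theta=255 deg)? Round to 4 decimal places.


d = sqrt(r1^2 + r2^2 - 2*r1*r2*cos(t2-t1))
d = sqrt(5^2 + 9^2 - 2*5*9*cos(255-75)) = 14

14


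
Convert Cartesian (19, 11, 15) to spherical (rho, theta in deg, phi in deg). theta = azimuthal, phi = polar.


rho = sqrt(19^2 + 11^2 + 15^2) = 26.5895
theta = atan2(11, 19) = 30.0686 deg
phi = acos(15/26.5895) = 55.6579 deg

rho = 26.5895, theta = 30.0686 deg, phi = 55.6579 deg


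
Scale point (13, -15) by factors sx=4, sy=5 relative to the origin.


Scaling: (x*sx, y*sy) = (13*4, -15*5) = (52, -75)

(52, -75)


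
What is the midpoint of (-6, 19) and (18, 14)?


Midpoint = ((-6+18)/2, (19+14)/2) = (6, 16.5)

(6, 16.5)


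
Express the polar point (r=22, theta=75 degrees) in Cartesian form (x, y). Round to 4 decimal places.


x = 22 * cos(75) = 5.694
y = 22 * sin(75) = 21.2504

(5.694, 21.2504)


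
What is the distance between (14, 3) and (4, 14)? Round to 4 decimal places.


d = sqrt((4-14)^2 + (14-3)^2) = 14.8661

14.8661


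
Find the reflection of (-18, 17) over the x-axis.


Reflection across x-axis: (x, y) -> (x, -y)
(-18, 17) -> (-18, -17)

(-18, -17)


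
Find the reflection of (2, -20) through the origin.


Reflection through origin: (x, y) -> (-x, -y)
(2, -20) -> (-2, 20)

(-2, 20)


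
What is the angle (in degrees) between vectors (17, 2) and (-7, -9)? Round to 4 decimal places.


dot = 17*-7 + 2*-9 = -137
|u| = 17.1172, |v| = 11.4018
cos(angle) = -0.702
angle = 134.5848 degrees

134.5848 degrees


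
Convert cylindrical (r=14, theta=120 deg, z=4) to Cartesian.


x = 14 * cos(120) = -7
y = 14 * sin(120) = 12.1244
z = 4

(-7, 12.1244, 4)


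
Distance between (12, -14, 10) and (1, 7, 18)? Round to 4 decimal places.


d = sqrt((1-12)^2 + (7--14)^2 + (18-10)^2) = 25.02

25.02


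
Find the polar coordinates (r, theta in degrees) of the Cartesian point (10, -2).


r = sqrt(10^2 + (-2)^2) = 10.198
theta = atan2(-2, 10) = 348.6901 degrees

r = 10.198, theta = 348.6901 degrees


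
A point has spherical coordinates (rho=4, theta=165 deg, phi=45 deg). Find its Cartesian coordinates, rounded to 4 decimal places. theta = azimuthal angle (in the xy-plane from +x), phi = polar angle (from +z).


x = 4 * sin(45) * cos(165) = -2.7321
y = 4 * sin(45) * sin(165) = 0.7321
z = 4 * cos(45) = 2.8284

(-2.7321, 0.7321, 2.8284)


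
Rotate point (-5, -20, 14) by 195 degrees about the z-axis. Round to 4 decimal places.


x' = -5*cos(195) - -20*sin(195) = -0.3468
y' = -5*sin(195) + -20*cos(195) = 20.6126
z' = 14

(-0.3468, 20.6126, 14)


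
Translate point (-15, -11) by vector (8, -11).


Translation: (x+dx, y+dy) = (-15+8, -11+-11) = (-7, -22)

(-7, -22)


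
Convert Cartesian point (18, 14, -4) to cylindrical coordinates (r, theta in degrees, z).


r = sqrt(18^2 + 14^2) = 22.8035
theta = atan2(14, 18) = 37.875 deg
z = -4

r = 22.8035, theta = 37.875 deg, z = -4


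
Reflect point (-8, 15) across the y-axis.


Reflection across y-axis: (x, y) -> (-x, y)
(-8, 15) -> (8, 15)

(8, 15)


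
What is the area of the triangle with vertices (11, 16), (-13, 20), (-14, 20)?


Area = |x1(y2-y3) + x2(y3-y1) + x3(y1-y2)| / 2
= |11*(20-20) + -13*(20-16) + -14*(16-20)| / 2
= 2

2


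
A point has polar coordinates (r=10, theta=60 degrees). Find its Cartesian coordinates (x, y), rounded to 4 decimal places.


x = 10 * cos(60) = 5
y = 10 * sin(60) = 8.6603

(5, 8.6603)


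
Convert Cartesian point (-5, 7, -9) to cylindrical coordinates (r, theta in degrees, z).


r = sqrt((-5)^2 + 7^2) = 8.6023
theta = atan2(7, -5) = 125.5377 deg
z = -9

r = 8.6023, theta = 125.5377 deg, z = -9


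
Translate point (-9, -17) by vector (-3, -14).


Translation: (x+dx, y+dy) = (-9+-3, -17+-14) = (-12, -31)

(-12, -31)


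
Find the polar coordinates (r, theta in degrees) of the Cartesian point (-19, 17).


r = sqrt((-19)^2 + 17^2) = 25.4951
theta = atan2(17, -19) = 138.1798 degrees

r = 25.4951, theta = 138.1798 degrees


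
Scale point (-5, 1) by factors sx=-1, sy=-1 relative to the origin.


Scaling: (x*sx, y*sy) = (-5*-1, 1*-1) = (5, -1)

(5, -1)


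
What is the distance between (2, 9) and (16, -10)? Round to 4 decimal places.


d = sqrt((16-2)^2 + (-10-9)^2) = 23.6008

23.6008


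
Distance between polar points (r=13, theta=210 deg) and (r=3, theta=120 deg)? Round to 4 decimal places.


d = sqrt(r1^2 + r2^2 - 2*r1*r2*cos(t2-t1))
d = sqrt(13^2 + 3^2 - 2*13*3*cos(120-210)) = 13.3417

13.3417


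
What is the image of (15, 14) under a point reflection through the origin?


Reflection through origin: (x, y) -> (-x, -y)
(15, 14) -> (-15, -14)

(-15, -14)


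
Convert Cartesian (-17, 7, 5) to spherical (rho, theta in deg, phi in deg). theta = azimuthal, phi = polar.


rho = sqrt((-17)^2 + 7^2 + 5^2) = 19.0526
theta = atan2(7, -17) = 157.6199 deg
phi = acos(5/19.0526) = 74.7856 deg

rho = 19.0526, theta = 157.6199 deg, phi = 74.7856 deg


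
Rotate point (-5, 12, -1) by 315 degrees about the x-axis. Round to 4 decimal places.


x' = -5
y' = 12*cos(315) - -1*sin(315) = 7.7782
z' = 12*sin(315) + -1*cos(315) = -9.1924

(-5, 7.7782, -9.1924)


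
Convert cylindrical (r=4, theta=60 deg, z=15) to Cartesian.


x = 4 * cos(60) = 2
y = 4 * sin(60) = 3.4641
z = 15

(2, 3.4641, 15)


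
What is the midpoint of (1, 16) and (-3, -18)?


Midpoint = ((1+-3)/2, (16+-18)/2) = (-1, -1)

(-1, -1)


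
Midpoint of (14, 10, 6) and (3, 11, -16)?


Midpoint = ((14+3)/2, (10+11)/2, (6+-16)/2) = (8.5, 10.5, -5)

(8.5, 10.5, -5)


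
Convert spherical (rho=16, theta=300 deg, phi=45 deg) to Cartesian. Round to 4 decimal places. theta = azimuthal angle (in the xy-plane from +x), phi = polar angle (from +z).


x = 16 * sin(45) * cos(300) = 5.6569
y = 16 * sin(45) * sin(300) = -9.798
z = 16 * cos(45) = 11.3137

(5.6569, -9.798, 11.3137)


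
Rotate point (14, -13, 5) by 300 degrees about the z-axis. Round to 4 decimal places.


x' = 14*cos(300) - -13*sin(300) = -4.2583
y' = 14*sin(300) + -13*cos(300) = -18.6244
z' = 5

(-4.2583, -18.6244, 5)


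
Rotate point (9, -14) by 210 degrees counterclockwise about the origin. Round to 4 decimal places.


x' = 9*cos(210) - -14*sin(210) = -14.7942
y' = 9*sin(210) + -14*cos(210) = 7.6244

(-14.7942, 7.6244)


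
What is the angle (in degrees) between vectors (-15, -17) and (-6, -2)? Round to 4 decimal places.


dot = -15*-6 + -17*-2 = 124
|u| = 22.6716, |v| = 6.3246
cos(angle) = 0.8648
angle = 30.1414 degrees

30.1414 degrees


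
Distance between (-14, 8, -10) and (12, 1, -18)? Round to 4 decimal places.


d = sqrt((12--14)^2 + (1-8)^2 + (-18--10)^2) = 28.0891

28.0891


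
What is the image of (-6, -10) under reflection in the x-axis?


Reflection across x-axis: (x, y) -> (x, -y)
(-6, -10) -> (-6, 10)

(-6, 10)


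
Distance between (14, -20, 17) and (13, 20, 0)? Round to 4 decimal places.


d = sqrt((13-14)^2 + (20--20)^2 + (0-17)^2) = 43.4741

43.4741


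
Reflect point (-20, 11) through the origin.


Reflection through origin: (x, y) -> (-x, -y)
(-20, 11) -> (20, -11)

(20, -11)


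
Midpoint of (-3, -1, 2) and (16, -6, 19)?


Midpoint = ((-3+16)/2, (-1+-6)/2, (2+19)/2) = (6.5, -3.5, 10.5)

(6.5, -3.5, 10.5)


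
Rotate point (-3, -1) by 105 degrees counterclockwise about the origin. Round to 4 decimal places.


x' = -3*cos(105) - -1*sin(105) = 1.7424
y' = -3*sin(105) + -1*cos(105) = -2.639

(1.7424, -2.639)


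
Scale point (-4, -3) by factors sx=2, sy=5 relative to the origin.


Scaling: (x*sx, y*sy) = (-4*2, -3*5) = (-8, -15)

(-8, -15)


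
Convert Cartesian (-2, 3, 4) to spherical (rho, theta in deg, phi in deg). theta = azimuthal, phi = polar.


rho = sqrt((-2)^2 + 3^2 + 4^2) = 5.3852
theta = atan2(3, -2) = 123.6901 deg
phi = acos(4/5.3852) = 42.0311 deg

rho = 5.3852, theta = 123.6901 deg, phi = 42.0311 deg


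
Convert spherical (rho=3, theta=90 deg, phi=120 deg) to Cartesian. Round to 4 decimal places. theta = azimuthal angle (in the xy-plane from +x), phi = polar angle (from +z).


x = 3 * sin(120) * cos(90) = 0
y = 3 * sin(120) * sin(90) = 2.5981
z = 3 * cos(120) = -1.5

(0, 2.5981, -1.5)


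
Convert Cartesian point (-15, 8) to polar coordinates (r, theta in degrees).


r = sqrt((-15)^2 + 8^2) = 17
theta = atan2(8, -15) = 151.9275 degrees

r = 17, theta = 151.9275 degrees


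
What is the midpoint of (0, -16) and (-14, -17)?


Midpoint = ((0+-14)/2, (-16+-17)/2) = (-7, -16.5)

(-7, -16.5)


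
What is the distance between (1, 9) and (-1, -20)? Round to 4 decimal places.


d = sqrt((-1-1)^2 + (-20-9)^2) = 29.0689

29.0689


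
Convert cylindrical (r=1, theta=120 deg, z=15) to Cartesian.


x = 1 * cos(120) = -0.5
y = 1 * sin(120) = 0.866
z = 15

(-0.5, 0.866, 15)


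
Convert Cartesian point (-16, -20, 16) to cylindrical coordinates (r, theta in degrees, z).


r = sqrt((-16)^2 + (-20)^2) = 25.6125
theta = atan2(-20, -16) = 231.3402 deg
z = 16

r = 25.6125, theta = 231.3402 deg, z = 16


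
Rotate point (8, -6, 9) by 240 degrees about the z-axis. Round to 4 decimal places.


x' = 8*cos(240) - -6*sin(240) = -9.1962
y' = 8*sin(240) + -6*cos(240) = -3.9282
z' = 9

(-9.1962, -3.9282, 9)


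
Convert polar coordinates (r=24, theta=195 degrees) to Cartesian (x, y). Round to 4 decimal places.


x = 24 * cos(195) = -23.1822
y = 24 * sin(195) = -6.2117

(-23.1822, -6.2117)


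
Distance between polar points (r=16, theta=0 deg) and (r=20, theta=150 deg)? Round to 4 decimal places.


d = sqrt(r1^2 + r2^2 - 2*r1*r2*cos(t2-t1))
d = sqrt(16^2 + 20^2 - 2*16*20*cos(150-0)) = 34.7887

34.7887


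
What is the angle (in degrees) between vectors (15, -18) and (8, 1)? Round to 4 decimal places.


dot = 15*8 + -18*1 = 102
|u| = 23.4307, |v| = 8.0623
cos(angle) = 0.54
angle = 57.3194 degrees

57.3194 degrees


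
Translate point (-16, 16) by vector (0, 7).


Translation: (x+dx, y+dy) = (-16+0, 16+7) = (-16, 23)

(-16, 23)


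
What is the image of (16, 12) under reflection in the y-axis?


Reflection across y-axis: (x, y) -> (-x, y)
(16, 12) -> (-16, 12)

(-16, 12)


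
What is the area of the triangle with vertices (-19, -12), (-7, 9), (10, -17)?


Area = |x1(y2-y3) + x2(y3-y1) + x3(y1-y2)| / 2
= |-19*(9--17) + -7*(-17--12) + 10*(-12-9)| / 2
= 334.5

334.5


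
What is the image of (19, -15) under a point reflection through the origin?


Reflection through origin: (x, y) -> (-x, -y)
(19, -15) -> (-19, 15)

(-19, 15)


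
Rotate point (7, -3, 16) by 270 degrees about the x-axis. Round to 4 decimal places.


x' = 7
y' = -3*cos(270) - 16*sin(270) = 16
z' = -3*sin(270) + 16*cos(270) = 3

(7, 16, 3)


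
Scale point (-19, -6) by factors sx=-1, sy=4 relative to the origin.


Scaling: (x*sx, y*sy) = (-19*-1, -6*4) = (19, -24)

(19, -24)


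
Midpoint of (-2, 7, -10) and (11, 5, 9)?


Midpoint = ((-2+11)/2, (7+5)/2, (-10+9)/2) = (4.5, 6, -0.5)

(4.5, 6, -0.5)


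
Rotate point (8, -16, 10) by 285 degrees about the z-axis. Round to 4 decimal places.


x' = 8*cos(285) - -16*sin(285) = -13.3843
y' = 8*sin(285) + -16*cos(285) = -11.8685
z' = 10

(-13.3843, -11.8685, 10)


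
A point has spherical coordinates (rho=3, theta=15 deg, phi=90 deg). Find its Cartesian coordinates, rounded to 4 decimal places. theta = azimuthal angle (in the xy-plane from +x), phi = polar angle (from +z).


x = 3 * sin(90) * cos(15) = 2.8978
y = 3 * sin(90) * sin(15) = 0.7765
z = 3 * cos(90) = 0

(2.8978, 0.7765, 0)


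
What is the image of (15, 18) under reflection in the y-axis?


Reflection across y-axis: (x, y) -> (-x, y)
(15, 18) -> (-15, 18)

(-15, 18)


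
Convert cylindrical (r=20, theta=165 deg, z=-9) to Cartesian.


x = 20 * cos(165) = -19.3185
y = 20 * sin(165) = 5.1764
z = -9

(-19.3185, 5.1764, -9)


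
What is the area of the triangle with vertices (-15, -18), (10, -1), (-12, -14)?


Area = |x1(y2-y3) + x2(y3-y1) + x3(y1-y2)| / 2
= |-15*(-1--14) + 10*(-14--18) + -12*(-18--1)| / 2
= 24.5

24.5


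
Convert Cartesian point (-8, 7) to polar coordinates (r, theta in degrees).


r = sqrt((-8)^2 + 7^2) = 10.6301
theta = atan2(7, -8) = 138.8141 degrees

r = 10.6301, theta = 138.8141 degrees


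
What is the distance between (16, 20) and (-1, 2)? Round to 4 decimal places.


d = sqrt((-1-16)^2 + (2-20)^2) = 24.7588

24.7588


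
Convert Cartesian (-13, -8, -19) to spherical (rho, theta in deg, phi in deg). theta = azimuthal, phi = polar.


rho = sqrt((-13)^2 + (-8)^2 + (-19)^2) = 24.3721
theta = atan2(-8, -13) = 211.6075 deg
phi = acos(-19/24.3721) = 141.2221 deg

rho = 24.3721, theta = 211.6075 deg, phi = 141.2221 deg


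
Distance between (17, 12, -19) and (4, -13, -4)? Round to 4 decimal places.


d = sqrt((4-17)^2 + (-13-12)^2 + (-4--19)^2) = 31.9218

31.9218


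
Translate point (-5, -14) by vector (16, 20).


Translation: (x+dx, y+dy) = (-5+16, -14+20) = (11, 6)

(11, 6)


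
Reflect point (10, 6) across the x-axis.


Reflection across x-axis: (x, y) -> (x, -y)
(10, 6) -> (10, -6)

(10, -6)


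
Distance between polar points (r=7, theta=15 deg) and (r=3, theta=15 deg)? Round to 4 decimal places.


d = sqrt(r1^2 + r2^2 - 2*r1*r2*cos(t2-t1))
d = sqrt(7^2 + 3^2 - 2*7*3*cos(15-15)) = 4

4


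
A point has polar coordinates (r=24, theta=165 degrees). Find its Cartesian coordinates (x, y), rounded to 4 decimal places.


x = 24 * cos(165) = -23.1822
y = 24 * sin(165) = 6.2117

(-23.1822, 6.2117)


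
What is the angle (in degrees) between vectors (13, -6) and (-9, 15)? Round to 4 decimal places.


dot = 13*-9 + -6*15 = -207
|u| = 14.3178, |v| = 17.4929
cos(angle) = -0.8265
angle = 145.7389 degrees

145.7389 degrees


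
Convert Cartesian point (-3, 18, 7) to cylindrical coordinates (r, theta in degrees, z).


r = sqrt((-3)^2 + 18^2) = 18.2483
theta = atan2(18, -3) = 99.4623 deg
z = 7

r = 18.2483, theta = 99.4623 deg, z = 7


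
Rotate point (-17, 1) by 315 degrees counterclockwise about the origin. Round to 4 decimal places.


x' = -17*cos(315) - 1*sin(315) = -11.3137
y' = -17*sin(315) + 1*cos(315) = 12.7279

(-11.3137, 12.7279)


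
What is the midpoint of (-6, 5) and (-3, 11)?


Midpoint = ((-6+-3)/2, (5+11)/2) = (-4.5, 8)

(-4.5, 8)


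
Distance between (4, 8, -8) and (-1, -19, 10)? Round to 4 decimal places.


d = sqrt((-1-4)^2 + (-19-8)^2 + (10--8)^2) = 32.8329

32.8329


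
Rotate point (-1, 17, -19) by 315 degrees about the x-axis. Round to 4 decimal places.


x' = -1
y' = 17*cos(315) - -19*sin(315) = -1.4142
z' = 17*sin(315) + -19*cos(315) = -25.4558

(-1, -1.4142, -25.4558)


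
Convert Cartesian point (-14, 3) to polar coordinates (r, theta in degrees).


r = sqrt((-14)^2 + 3^2) = 14.3178
theta = atan2(3, -14) = 167.9052 degrees

r = 14.3178, theta = 167.9052 degrees


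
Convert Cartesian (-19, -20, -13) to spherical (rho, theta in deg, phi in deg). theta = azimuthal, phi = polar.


rho = sqrt((-19)^2 + (-20)^2 + (-13)^2) = 30.4959
theta = atan2(-20, -19) = 226.4688 deg
phi = acos(-13/30.4959) = 115.2321 deg

rho = 30.4959, theta = 226.4688 deg, phi = 115.2321 deg


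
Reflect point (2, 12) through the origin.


Reflection through origin: (x, y) -> (-x, -y)
(2, 12) -> (-2, -12)

(-2, -12)


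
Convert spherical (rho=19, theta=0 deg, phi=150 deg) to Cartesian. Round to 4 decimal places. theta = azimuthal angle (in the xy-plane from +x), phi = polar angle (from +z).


x = 19 * sin(150) * cos(0) = 9.5
y = 19 * sin(150) * sin(0) = 0
z = 19 * cos(150) = -16.4545

(9.5, 0, -16.4545)


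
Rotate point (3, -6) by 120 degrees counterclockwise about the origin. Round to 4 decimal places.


x' = 3*cos(120) - -6*sin(120) = 3.6962
y' = 3*sin(120) + -6*cos(120) = 5.5981

(3.6962, 5.5981)


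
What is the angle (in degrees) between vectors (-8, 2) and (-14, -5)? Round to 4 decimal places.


dot = -8*-14 + 2*-5 = 102
|u| = 8.2462, |v| = 14.8661
cos(angle) = 0.8321
angle = 33.6901 degrees

33.6901 degrees


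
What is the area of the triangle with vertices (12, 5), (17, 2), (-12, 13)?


Area = |x1(y2-y3) + x2(y3-y1) + x3(y1-y2)| / 2
= |12*(2-13) + 17*(13-5) + -12*(5-2)| / 2
= 16

16


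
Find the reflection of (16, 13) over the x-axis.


Reflection across x-axis: (x, y) -> (x, -y)
(16, 13) -> (16, -13)

(16, -13)


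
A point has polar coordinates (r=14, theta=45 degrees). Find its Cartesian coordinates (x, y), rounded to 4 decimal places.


x = 14 * cos(45) = 9.8995
y = 14 * sin(45) = 9.8995

(9.8995, 9.8995)


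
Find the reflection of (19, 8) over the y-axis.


Reflection across y-axis: (x, y) -> (-x, y)
(19, 8) -> (-19, 8)

(-19, 8)


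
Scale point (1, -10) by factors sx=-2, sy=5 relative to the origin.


Scaling: (x*sx, y*sy) = (1*-2, -10*5) = (-2, -50)

(-2, -50)


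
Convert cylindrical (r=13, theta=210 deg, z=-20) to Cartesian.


x = 13 * cos(210) = -11.2583
y = 13 * sin(210) = -6.5
z = -20

(-11.2583, -6.5, -20)


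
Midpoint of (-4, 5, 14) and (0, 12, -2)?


Midpoint = ((-4+0)/2, (5+12)/2, (14+-2)/2) = (-2, 8.5, 6)

(-2, 8.5, 6)


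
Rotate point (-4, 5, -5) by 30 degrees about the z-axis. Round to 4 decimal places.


x' = -4*cos(30) - 5*sin(30) = -5.9641
y' = -4*sin(30) + 5*cos(30) = 2.3301
z' = -5

(-5.9641, 2.3301, -5)


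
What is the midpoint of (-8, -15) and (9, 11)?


Midpoint = ((-8+9)/2, (-15+11)/2) = (0.5, -2)

(0.5, -2)


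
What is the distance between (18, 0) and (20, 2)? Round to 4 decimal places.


d = sqrt((20-18)^2 + (2-0)^2) = 2.8284

2.8284


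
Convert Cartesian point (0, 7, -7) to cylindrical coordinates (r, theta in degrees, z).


r = sqrt(0^2 + 7^2) = 7
theta = atan2(7, 0) = 90 deg
z = -7

r = 7, theta = 90 deg, z = -7


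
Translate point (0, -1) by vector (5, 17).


Translation: (x+dx, y+dy) = (0+5, -1+17) = (5, 16)

(5, 16)


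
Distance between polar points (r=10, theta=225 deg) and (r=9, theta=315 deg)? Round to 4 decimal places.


d = sqrt(r1^2 + r2^2 - 2*r1*r2*cos(t2-t1))
d = sqrt(10^2 + 9^2 - 2*10*9*cos(315-225)) = 13.4536

13.4536


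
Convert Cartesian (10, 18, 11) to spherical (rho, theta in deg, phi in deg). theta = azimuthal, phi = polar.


rho = sqrt(10^2 + 18^2 + 11^2) = 23.3452
theta = atan2(18, 10) = 60.9454 deg
phi = acos(11/23.3452) = 61.8885 deg

rho = 23.3452, theta = 60.9454 deg, phi = 61.8885 deg


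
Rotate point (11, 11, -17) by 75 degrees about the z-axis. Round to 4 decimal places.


x' = 11*cos(75) - 11*sin(75) = -7.7782
y' = 11*sin(75) + 11*cos(75) = 13.4722
z' = -17

(-7.7782, 13.4722, -17)


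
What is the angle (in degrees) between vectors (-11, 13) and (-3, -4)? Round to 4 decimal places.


dot = -11*-3 + 13*-4 = -19
|u| = 17.0294, |v| = 5
cos(angle) = -0.2231
angle = 102.8937 degrees

102.8937 degrees


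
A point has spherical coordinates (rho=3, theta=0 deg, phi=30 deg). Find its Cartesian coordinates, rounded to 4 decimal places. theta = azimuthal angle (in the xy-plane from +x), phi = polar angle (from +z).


x = 3 * sin(30) * cos(0) = 1.5
y = 3 * sin(30) * sin(0) = 0
z = 3 * cos(30) = 2.5981

(1.5, 0, 2.5981)


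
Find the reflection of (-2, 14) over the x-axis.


Reflection across x-axis: (x, y) -> (x, -y)
(-2, 14) -> (-2, -14)

(-2, -14)


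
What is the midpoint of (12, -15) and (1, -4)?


Midpoint = ((12+1)/2, (-15+-4)/2) = (6.5, -9.5)

(6.5, -9.5)


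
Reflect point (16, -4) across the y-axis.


Reflection across y-axis: (x, y) -> (-x, y)
(16, -4) -> (-16, -4)

(-16, -4)


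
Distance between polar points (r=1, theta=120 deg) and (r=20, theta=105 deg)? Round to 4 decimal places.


d = sqrt(r1^2 + r2^2 - 2*r1*r2*cos(t2-t1))
d = sqrt(1^2 + 20^2 - 2*1*20*cos(105-120)) = 19.0358

19.0358


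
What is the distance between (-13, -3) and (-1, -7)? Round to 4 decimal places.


d = sqrt((-1--13)^2 + (-7--3)^2) = 12.6491

12.6491


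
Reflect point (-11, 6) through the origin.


Reflection through origin: (x, y) -> (-x, -y)
(-11, 6) -> (11, -6)

(11, -6)


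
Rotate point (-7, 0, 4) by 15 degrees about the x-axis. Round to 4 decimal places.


x' = -7
y' = 0*cos(15) - 4*sin(15) = -1.0353
z' = 0*sin(15) + 4*cos(15) = 3.8637

(-7, -1.0353, 3.8637)


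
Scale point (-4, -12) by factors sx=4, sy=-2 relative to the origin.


Scaling: (x*sx, y*sy) = (-4*4, -12*-2) = (-16, 24)

(-16, 24)


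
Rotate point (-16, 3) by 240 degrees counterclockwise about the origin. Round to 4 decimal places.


x' = -16*cos(240) - 3*sin(240) = 10.5981
y' = -16*sin(240) + 3*cos(240) = 12.3564

(10.5981, 12.3564)


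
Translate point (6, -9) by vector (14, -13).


Translation: (x+dx, y+dy) = (6+14, -9+-13) = (20, -22)

(20, -22)


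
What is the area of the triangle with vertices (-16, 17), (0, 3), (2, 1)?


Area = |x1(y2-y3) + x2(y3-y1) + x3(y1-y2)| / 2
= |-16*(3-1) + 0*(1-17) + 2*(17-3)| / 2
= 2

2


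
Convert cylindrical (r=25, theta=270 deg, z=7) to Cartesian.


x = 25 * cos(270) = 0
y = 25 * sin(270) = -25
z = 7

(0, -25, 7)


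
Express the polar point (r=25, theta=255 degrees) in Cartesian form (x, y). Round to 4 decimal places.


x = 25 * cos(255) = -6.4705
y = 25 * sin(255) = -24.1481

(-6.4705, -24.1481)


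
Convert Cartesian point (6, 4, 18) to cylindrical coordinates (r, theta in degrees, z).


r = sqrt(6^2 + 4^2) = 7.2111
theta = atan2(4, 6) = 33.6901 deg
z = 18

r = 7.2111, theta = 33.6901 deg, z = 18


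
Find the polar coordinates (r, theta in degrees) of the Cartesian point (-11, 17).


r = sqrt((-11)^2 + 17^2) = 20.2485
theta = atan2(17, -11) = 122.9052 degrees

r = 20.2485, theta = 122.9052 degrees


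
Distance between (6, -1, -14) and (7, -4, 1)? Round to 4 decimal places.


d = sqrt((7-6)^2 + (-4--1)^2 + (1--14)^2) = 15.3297

15.3297


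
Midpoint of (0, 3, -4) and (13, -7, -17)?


Midpoint = ((0+13)/2, (3+-7)/2, (-4+-17)/2) = (6.5, -2, -10.5)

(6.5, -2, -10.5)


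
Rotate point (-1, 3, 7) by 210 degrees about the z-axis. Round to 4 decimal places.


x' = -1*cos(210) - 3*sin(210) = 2.366
y' = -1*sin(210) + 3*cos(210) = -2.0981
z' = 7

(2.366, -2.0981, 7)


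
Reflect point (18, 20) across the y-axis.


Reflection across y-axis: (x, y) -> (-x, y)
(18, 20) -> (-18, 20)

(-18, 20)


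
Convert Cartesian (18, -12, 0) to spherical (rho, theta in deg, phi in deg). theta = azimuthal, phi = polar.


rho = sqrt(18^2 + (-12)^2 + 0^2) = 21.6333
theta = atan2(-12, 18) = 326.3099 deg
phi = acos(0/21.6333) = 90 deg

rho = 21.6333, theta = 326.3099 deg, phi = 90 deg


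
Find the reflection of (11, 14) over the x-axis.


Reflection across x-axis: (x, y) -> (x, -y)
(11, 14) -> (11, -14)

(11, -14)


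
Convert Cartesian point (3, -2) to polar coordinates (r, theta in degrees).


r = sqrt(3^2 + (-2)^2) = 3.6056
theta = atan2(-2, 3) = 326.3099 degrees

r = 3.6056, theta = 326.3099 degrees


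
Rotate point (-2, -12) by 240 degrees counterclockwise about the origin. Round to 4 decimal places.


x' = -2*cos(240) - -12*sin(240) = -9.3923
y' = -2*sin(240) + -12*cos(240) = 7.7321

(-9.3923, 7.7321)


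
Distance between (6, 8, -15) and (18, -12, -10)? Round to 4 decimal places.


d = sqrt((18-6)^2 + (-12-8)^2 + (-10--15)^2) = 23.8537

23.8537


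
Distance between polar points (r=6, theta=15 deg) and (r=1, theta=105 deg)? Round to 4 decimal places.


d = sqrt(r1^2 + r2^2 - 2*r1*r2*cos(t2-t1))
d = sqrt(6^2 + 1^2 - 2*6*1*cos(105-15)) = 6.0828

6.0828


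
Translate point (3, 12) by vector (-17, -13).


Translation: (x+dx, y+dy) = (3+-17, 12+-13) = (-14, -1)

(-14, -1)


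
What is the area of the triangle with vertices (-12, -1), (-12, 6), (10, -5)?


Area = |x1(y2-y3) + x2(y3-y1) + x3(y1-y2)| / 2
= |-12*(6--5) + -12*(-5--1) + 10*(-1-6)| / 2
= 77

77


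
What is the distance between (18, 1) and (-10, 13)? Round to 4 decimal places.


d = sqrt((-10-18)^2 + (13-1)^2) = 30.4631

30.4631


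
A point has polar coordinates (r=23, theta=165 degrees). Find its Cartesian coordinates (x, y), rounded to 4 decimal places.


x = 23 * cos(165) = -22.2163
y = 23 * sin(165) = 5.9528

(-22.2163, 5.9528)


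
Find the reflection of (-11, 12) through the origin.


Reflection through origin: (x, y) -> (-x, -y)
(-11, 12) -> (11, -12)

(11, -12)


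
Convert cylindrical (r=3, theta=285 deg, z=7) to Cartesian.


x = 3 * cos(285) = 0.7765
y = 3 * sin(285) = -2.8978
z = 7

(0.7765, -2.8978, 7)


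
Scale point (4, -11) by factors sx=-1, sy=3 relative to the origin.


Scaling: (x*sx, y*sy) = (4*-1, -11*3) = (-4, -33)

(-4, -33)


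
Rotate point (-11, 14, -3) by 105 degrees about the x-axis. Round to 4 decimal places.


x' = -11
y' = 14*cos(105) - -3*sin(105) = -0.7257
z' = 14*sin(105) + -3*cos(105) = 14.2994

(-11, -0.7257, 14.2994)


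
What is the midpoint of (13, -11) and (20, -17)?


Midpoint = ((13+20)/2, (-11+-17)/2) = (16.5, -14)

(16.5, -14)


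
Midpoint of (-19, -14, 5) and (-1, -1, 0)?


Midpoint = ((-19+-1)/2, (-14+-1)/2, (5+0)/2) = (-10, -7.5, 2.5)

(-10, -7.5, 2.5)


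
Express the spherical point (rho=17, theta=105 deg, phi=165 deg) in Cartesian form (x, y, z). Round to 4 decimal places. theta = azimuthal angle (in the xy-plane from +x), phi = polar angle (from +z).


x = 17 * sin(165) * cos(105) = -1.1388
y = 17 * sin(165) * sin(105) = 4.25
z = 17 * cos(165) = -16.4207

(-1.1388, 4.25, -16.4207)


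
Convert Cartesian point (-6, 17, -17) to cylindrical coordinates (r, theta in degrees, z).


r = sqrt((-6)^2 + 17^2) = 18.0278
theta = atan2(17, -6) = 109.44 deg
z = -17

r = 18.0278, theta = 109.44 deg, z = -17


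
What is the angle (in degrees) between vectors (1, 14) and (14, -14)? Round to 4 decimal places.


dot = 1*14 + 14*-14 = -182
|u| = 14.0357, |v| = 19.799
cos(angle) = -0.6549
angle = 130.9144 degrees

130.9144 degrees


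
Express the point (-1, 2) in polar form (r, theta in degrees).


r = sqrt((-1)^2 + 2^2) = 2.2361
theta = atan2(2, -1) = 116.5651 degrees

r = 2.2361, theta = 116.5651 degrees


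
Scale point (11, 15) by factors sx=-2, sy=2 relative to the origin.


Scaling: (x*sx, y*sy) = (11*-2, 15*2) = (-22, 30)

(-22, 30)


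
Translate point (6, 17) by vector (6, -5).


Translation: (x+dx, y+dy) = (6+6, 17+-5) = (12, 12)

(12, 12)


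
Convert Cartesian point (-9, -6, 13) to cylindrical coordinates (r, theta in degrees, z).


r = sqrt((-9)^2 + (-6)^2) = 10.8167
theta = atan2(-6, -9) = 213.6901 deg
z = 13

r = 10.8167, theta = 213.6901 deg, z = 13


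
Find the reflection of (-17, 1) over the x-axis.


Reflection across x-axis: (x, y) -> (x, -y)
(-17, 1) -> (-17, -1)

(-17, -1)


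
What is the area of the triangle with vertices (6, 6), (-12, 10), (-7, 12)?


Area = |x1(y2-y3) + x2(y3-y1) + x3(y1-y2)| / 2
= |6*(10-12) + -12*(12-6) + -7*(6-10)| / 2
= 28

28


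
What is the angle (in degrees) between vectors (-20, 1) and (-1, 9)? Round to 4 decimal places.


dot = -20*-1 + 1*9 = 29
|u| = 20.025, |v| = 9.0554
cos(angle) = 0.1599
angle = 80.7974 degrees

80.7974 degrees


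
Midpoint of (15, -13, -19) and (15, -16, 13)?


Midpoint = ((15+15)/2, (-13+-16)/2, (-19+13)/2) = (15, -14.5, -3)

(15, -14.5, -3)


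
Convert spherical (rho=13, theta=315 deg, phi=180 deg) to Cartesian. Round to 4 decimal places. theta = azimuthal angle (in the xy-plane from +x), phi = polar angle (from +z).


x = 13 * sin(180) * cos(315) = 0
y = 13 * sin(180) * sin(315) = 0
z = 13 * cos(180) = -13

(0, 0, -13)


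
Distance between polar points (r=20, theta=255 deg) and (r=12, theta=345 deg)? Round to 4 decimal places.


d = sqrt(r1^2 + r2^2 - 2*r1*r2*cos(t2-t1))
d = sqrt(20^2 + 12^2 - 2*20*12*cos(345-255)) = 23.3238

23.3238


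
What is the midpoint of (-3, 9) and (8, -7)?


Midpoint = ((-3+8)/2, (9+-7)/2) = (2.5, 1)

(2.5, 1)


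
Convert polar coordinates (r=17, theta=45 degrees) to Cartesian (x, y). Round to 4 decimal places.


x = 17 * cos(45) = 12.0208
y = 17 * sin(45) = 12.0208

(12.0208, 12.0208)


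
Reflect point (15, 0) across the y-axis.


Reflection across y-axis: (x, y) -> (-x, y)
(15, 0) -> (-15, 0)

(-15, 0)


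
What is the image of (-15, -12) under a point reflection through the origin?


Reflection through origin: (x, y) -> (-x, -y)
(-15, -12) -> (15, 12)

(15, 12)


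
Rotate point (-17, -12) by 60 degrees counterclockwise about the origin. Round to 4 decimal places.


x' = -17*cos(60) - -12*sin(60) = 1.8923
y' = -17*sin(60) + -12*cos(60) = -20.7224

(1.8923, -20.7224)


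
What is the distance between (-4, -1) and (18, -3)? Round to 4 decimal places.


d = sqrt((18--4)^2 + (-3--1)^2) = 22.0907

22.0907


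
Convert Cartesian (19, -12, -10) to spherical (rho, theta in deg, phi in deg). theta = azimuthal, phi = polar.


rho = sqrt(19^2 + (-12)^2 + (-10)^2) = 24.5967
theta = atan2(-12, 19) = 327.7244 deg
phi = acos(-10/24.5967) = 113.9888 deg

rho = 24.5967, theta = 327.7244 deg, phi = 113.9888 deg


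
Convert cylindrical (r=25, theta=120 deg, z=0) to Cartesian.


x = 25 * cos(120) = -12.5
y = 25 * sin(120) = 21.6506
z = 0

(-12.5, 21.6506, 0)


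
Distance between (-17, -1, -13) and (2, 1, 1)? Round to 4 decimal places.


d = sqrt((2--17)^2 + (1--1)^2 + (1--13)^2) = 23.6854

23.6854


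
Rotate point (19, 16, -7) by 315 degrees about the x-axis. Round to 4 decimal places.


x' = 19
y' = 16*cos(315) - -7*sin(315) = 6.364
z' = 16*sin(315) + -7*cos(315) = -16.2635

(19, 6.364, -16.2635)


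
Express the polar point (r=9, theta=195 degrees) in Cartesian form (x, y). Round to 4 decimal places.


x = 9 * cos(195) = -8.6933
y = 9 * sin(195) = -2.3294

(-8.6933, -2.3294)


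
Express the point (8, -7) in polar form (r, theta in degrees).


r = sqrt(8^2 + (-7)^2) = 10.6301
theta = atan2(-7, 8) = 318.8141 degrees

r = 10.6301, theta = 318.8141 degrees


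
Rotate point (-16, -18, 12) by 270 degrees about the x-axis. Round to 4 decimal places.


x' = -16
y' = -18*cos(270) - 12*sin(270) = 12
z' = -18*sin(270) + 12*cos(270) = 18

(-16, 12, 18)


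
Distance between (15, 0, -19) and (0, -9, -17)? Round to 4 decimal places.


d = sqrt((0-15)^2 + (-9-0)^2 + (-17--19)^2) = 17.6068

17.6068


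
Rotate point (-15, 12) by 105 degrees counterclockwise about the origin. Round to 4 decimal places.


x' = -15*cos(105) - 12*sin(105) = -7.7088
y' = -15*sin(105) + 12*cos(105) = -17.5947

(-7.7088, -17.5947)


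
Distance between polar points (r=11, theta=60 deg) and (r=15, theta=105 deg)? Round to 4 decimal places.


d = sqrt(r1^2 + r2^2 - 2*r1*r2*cos(t2-t1))
d = sqrt(11^2 + 15^2 - 2*11*15*cos(105-60)) = 10.6139

10.6139
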